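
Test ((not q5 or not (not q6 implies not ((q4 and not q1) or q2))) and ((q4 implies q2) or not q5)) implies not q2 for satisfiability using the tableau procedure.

Satisfiable

Initial set: {(((not q5 or not (not q6 implies not ((q4 and not q1) or q2))) and ((q4 implies q2) or not q5)) implies not q2)}.
(((not q5 or not (not q6 implies not ((q4 and not q1) or q2))) and ((q4 implies q2) or not q5)) implies not q2): β-rule — branch into not ((not q5 or not (not q6 implies not ((q4 and not q1) or q2))) and ((q4 implies q2) or not q5))  //  not q2.
  branch 1 (add not ((not q5 or not (not q6 implies not ((q4 and not q1) or q2))) and ((q4 implies q2) or not q5))):
    not ((not q5 or not (not q6 implies not ((q4 and not q1) or q2))) and ((q4 implies q2) or not q5)): β-rule — branch into not (not q5 or not (not q6 implies not ((q4 and not q1) or q2)))  //  not ((q4 implies q2) or not q5).
      branch 1.1 (add not (not q5 or not (not q6 implies not ((q4 and not q1) or q2)))):
        not (not q5 or not (not q6 implies not ((q4 and not q1) or q2))): α-rule — add not not q5, not not (not q6 implies not ((q4 and not q1) or q2)).
        not not (not q6 implies not ((q4 and not q1) or q2)): β-rule — branch into not not q6  //  not ((q4 and not q1) or q2).
          branch 1.1.1 (add not not q6):
            ○ open, literals {q5=T, q6=T}.
          branch 1.1.2 (add not ((q4 and not q1) or q2)):
            not ((q4 and not q1) or q2): α-rule — add not (q4 and not q1), not q2.
            not (q4 and not q1): β-rule — branch into not q4  //  not not q1.
              branch 1.1.2.1 (add not q4):
                ○ open, literals {q2=F, q4=F, q5=T}.
              branch 1.1.2.2 (add not not q1):
                ○ open, literals {q1=T, q2=F, q5=T}.
      branch 1.2 (add not ((q4 implies q2) or not q5)):
        not ((q4 implies q2) or not q5): α-rule — add not (q4 implies q2), not not q5.
        not (q4 implies q2): α-rule — add q4, not q2.
        ○ open, literals {q2=F, q4=T, q5=T}.
  branch 2 (add not q2):
    ○ open, literals {q2=F}.
0 branches closed, 5 open.
An open branch gives a satisfying assignment: q5=T, q6=T.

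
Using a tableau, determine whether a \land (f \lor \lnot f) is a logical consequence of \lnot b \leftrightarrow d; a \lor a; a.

Yes

Initial set: {(\lnot b \leftrightarrow d); (a \lor a); a; \lnot (a \land (f \lor \lnot f))}.
(\lnot b \leftrightarrow d): β-rule — branch into \lnot b, d  //  \lnot \lnot b, \lnot d.
  branch 1 (add \lnot b, d):
    (a \lor a): β-rule — branch into a  //  a.
      branch 1.1 (add a):
        \lnot (a \land (f \lor \lnot f)): β-rule — branch into \lnot a  //  \lnot (f \lor \lnot f).
          branch 1.1.1 (add \lnot a):
            × closes — contains both a and \lnot a.
          branch 1.1.2 (add \lnot (f \lor \lnot f)):
            \lnot (f \lor \lnot f): α-rule — add \lnot f, \lnot \lnot f.
            × closes — contains both f and \lnot f.
      branch 1.2 (add a):
        \lnot (a \land (f \lor \lnot f)): β-rule — branch into \lnot a  //  \lnot (f \lor \lnot f).
          branch 1.2.1 (add \lnot a):
            × closes — contains both a and \lnot a.
          branch 1.2.2 (add \lnot (f \lor \lnot f)):
            \lnot (f \lor \lnot f): α-rule — add \lnot f, \lnot \lnot f.
            × closes — contains both f and \lnot f.
  branch 2 (add \lnot \lnot b, \lnot d):
    (a \lor a): β-rule — branch into a  //  a.
      branch 2.1 (add a):
        \lnot (a \land (f \lor \lnot f)): β-rule — branch into \lnot a  //  \lnot (f \lor \lnot f).
          branch 2.1.1 (add \lnot a):
            × closes — contains both a and \lnot a.
          branch 2.1.2 (add \lnot (f \lor \lnot f)):
            \lnot (f \lor \lnot f): α-rule — add \lnot f, \lnot \lnot f.
            × closes — contains both f and \lnot f.
      branch 2.2 (add a):
        \lnot (a \land (f \lor \lnot f)): β-rule — branch into \lnot a  //  \lnot (f \lor \lnot f).
          branch 2.2.1 (add \lnot a):
            × closes — contains both a and \lnot a.
          branch 2.2.2 (add \lnot (f \lor \lnot f)):
            \lnot (f \lor \lnot f): α-rule — add \lnot f, \lnot \lnot f.
            × closes — contains both f and \lnot f.
All 8 branches close.
Every branch closed, so the premises entail the conclusion.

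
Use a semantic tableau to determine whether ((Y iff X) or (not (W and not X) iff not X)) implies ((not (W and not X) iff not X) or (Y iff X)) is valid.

Assume the negation and expand:
Initial set: {not (((Y iff X) or (not (W and not X) iff not X)) implies ((not (W and not X) iff not X) or (Y iff X)))}.
not (((Y iff X) or (not (W and not X) iff not X)) implies ((not (W and not X) iff not X) or (Y iff X))): α-rule — add ((Y iff X) or (not (W and not X) iff not X)), not ((not (W and not X) iff not X) or (Y iff X)).
not ((not (W and not X) iff not X) or (Y iff X)): α-rule — add not (not (W and not X) iff not X), not (Y iff X).
((Y iff X) or (not (W and not X) iff not X)): β-rule — branch into (Y iff X)  //  (not (W and not X) iff not X).
  branch 1 (add (Y iff X)):
    not (not (W and not X) iff not X): β-rule — branch into not (W and not X), not not X  //  not not (W and not X), not X.
      branch 1.1 (add not (W and not X), not not X):
        not (Y iff X): β-rule — branch into Y, not X  //  not Y, X.
          branch 1.1.1 (add Y, not X):
            × closes — contains both X and not X.
          branch 1.1.2 (add not Y, X):
            (Y iff X): β-rule — branch into Y, X  //  not Y, not X.
              branch 1.1.2.1 (add Y, X):
                × closes — contains both Y and not Y.
              branch 1.1.2.2 (add not Y, not X):
                × closes — contains both X and not X.
      branch 1.2 (add not not (W and not X), not X):
        not not (W and not X): α-rule — add W, not X.
        not (Y iff X): β-rule — branch into Y, not X  //  not Y, X.
          branch 1.2.1 (add Y, not X):
            (Y iff X): β-rule — branch into Y, X  //  not Y, not X.
              branch 1.2.1.1 (add Y, X):
                × closes — contains both X and not X.
              branch 1.2.1.2 (add not Y, not X):
                × closes — contains both Y and not Y.
          branch 1.2.2 (add not Y, X):
            × closes — contains both X and not X.
  branch 2 (add (not (W and not X) iff not X)):
    not (not (W and not X) iff not X): β-rule — branch into not (W and not X), not not X  //  not not (W and not X), not X.
      branch 2.1 (add not (W and not X), not not X):
        not (Y iff X): β-rule — branch into Y, not X  //  not Y, X.
          branch 2.1.1 (add Y, not X):
            × closes — contains both X and not X.
          branch 2.1.2 (add not Y, X):
            (not (W and not X) iff not X): β-rule — branch into not (W and not X), not X  //  not not (W and not X), not not X.
              branch 2.1.2.1 (add not (W and not X), not X):
                × closes — contains both X and not X.
              branch 2.1.2.2 (add not not (W and not X), not not X):
                not not (W and not X): α-rule — add W, not X.
                × closes — contains both X and not X.
      branch 2.2 (add not not (W and not X), not X):
        not not (W and not X): α-rule — add W, not X.
        not (Y iff X): β-rule — branch into Y, not X  //  not Y, X.
          branch 2.2.1 (add Y, not X):
            (not (W and not X) iff not X): β-rule — branch into not (W and not X), not X  //  not not (W and not X), not not X.
              branch 2.2.1.1 (add not (W and not X), not X):
                not (W and not X): β-rule — branch into not W  //  not not X.
                  branch 2.2.1.1.1 (add not W):
                    × closes — contains both W and not W.
                  branch 2.2.1.1.2 (add not not X):
                    × closes — contains both X and not X.
              branch 2.2.1.2 (add not not (W and not X), not not X):
                × closes — contains both X and not X.
          branch 2.2.2 (add not Y, X):
            × closes — contains both X and not X.
All 13 branches close.
Every branch closed, so the negation is unsatisfiable and the formula is valid.

Valid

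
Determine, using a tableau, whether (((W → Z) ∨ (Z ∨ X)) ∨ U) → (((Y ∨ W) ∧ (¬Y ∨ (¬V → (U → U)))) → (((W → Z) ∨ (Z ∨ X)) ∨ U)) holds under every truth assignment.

Assume the negation and expand:
Initial set: {¬((((W → Z) ∨ (Z ∨ X)) ∨ U) → (((Y ∨ W) ∧ (¬Y ∨ (¬V → (U → U)))) → (((W → Z) ∨ (Z ∨ X)) ∨ U)))}.
¬((((W → Z) ∨ (Z ∨ X)) ∨ U) → (((Y ∨ W) ∧ (¬Y ∨ (¬V → (U → U)))) → (((W → Z) ∨ (Z ∨ X)) ∨ U))): α-rule — add (((W → Z) ∨ (Z ∨ X)) ∨ U), ¬(((Y ∨ W) ∧ (¬Y ∨ (¬V → (U → U)))) → (((W → Z) ∨ (Z ∨ X)) ∨ U)).
¬(((Y ∨ W) ∧ (¬Y ∨ (¬V → (U → U)))) → (((W → Z) ∨ (Z ∨ X)) ∨ U)): α-rule — add ((Y ∨ W) ∧ (¬Y ∨ (¬V → (U → U)))), ¬(((W → Z) ∨ (Z ∨ X)) ∨ U).
((Y ∨ W) ∧ (¬Y ∨ (¬V → (U → U)))): α-rule — add (Y ∨ W), (¬Y ∨ (¬V → (U → U))).
¬(((W → Z) ∨ (Z ∨ X)) ∨ U): α-rule — add ¬((W → Z) ∨ (Z ∨ X)), ¬U.
¬((W → Z) ∨ (Z ∨ X)): α-rule — add ¬(W → Z), ¬(Z ∨ X).
¬(W → Z): α-rule — add W, ¬Z.
¬(Z ∨ X): α-rule — add ¬Z, ¬X.
(((W → Z) ∨ (Z ∨ X)) ∨ U): β-rule — branch into ((W → Z) ∨ (Z ∨ X))  //  U.
  branch 1 (add ((W → Z) ∨ (Z ∨ X))):
    (Y ∨ W): β-rule — branch into Y  //  W.
      branch 1.1 (add Y):
        (¬Y ∨ (¬V → (U → U))): β-rule — branch into ¬Y  //  (¬V → (U → U)).
          branch 1.1.1 (add ¬Y):
            × closes — contains both Y and ¬Y.
          branch 1.1.2 (add (¬V → (U → U))):
            ((W → Z) ∨ (Z ∨ X)): β-rule — branch into (W → Z)  //  (Z ∨ X).
              branch 1.1.2.1 (add (W → Z)):
                (¬V → (U → U)): β-rule — branch into ¬¬V  //  (U → U).
                  branch 1.1.2.1.1 (add ¬¬V):
                    (W → Z): β-rule — branch into ¬W  //  Z.
                      branch 1.1.2.1.1.1 (add ¬W):
                        × closes — contains both W and ¬W.
                      branch 1.1.2.1.1.2 (add Z):
                        × closes — contains both Z and ¬Z.
                  branch 1.1.2.1.2 (add (U → U)):
                    (W → Z): β-rule — branch into ¬W  //  Z.
                      branch 1.1.2.1.2.1 (add ¬W):
                        × closes — contains both W and ¬W.
                      branch 1.1.2.1.2.2 (add Z):
                        × closes — contains both Z and ¬Z.
              branch 1.1.2.2 (add (Z ∨ X)):
                (¬V → (U → U)): β-rule — branch into ¬¬V  //  (U → U).
                  branch 1.1.2.2.1 (add ¬¬V):
                    (Z ∨ X): β-rule — branch into Z  //  X.
                      branch 1.1.2.2.1.1 (add Z):
                        × closes — contains both Z and ¬Z.
                      branch 1.1.2.2.1.2 (add X):
                        × closes — contains both X and ¬X.
                  branch 1.1.2.2.2 (add (U → U)):
                    (Z ∨ X): β-rule — branch into Z  //  X.
                      branch 1.1.2.2.2.1 (add Z):
                        × closes — contains both Z and ¬Z.
                      branch 1.1.2.2.2.2 (add X):
                        × closes — contains both X and ¬X.
      branch 1.2 (add W):
        (¬Y ∨ (¬V → (U → U))): β-rule — branch into ¬Y  //  (¬V → (U → U)).
          branch 1.2.1 (add ¬Y):
            ((W → Z) ∨ (Z ∨ X)): β-rule — branch into (W → Z)  //  (Z ∨ X).
              branch 1.2.1.1 (add (W → Z)):
                (W → Z): β-rule — branch into ¬W  //  Z.
                  branch 1.2.1.1.1 (add ¬W):
                    × closes — contains both W and ¬W.
                  branch 1.2.1.1.2 (add Z):
                    × closes — contains both Z and ¬Z.
              branch 1.2.1.2 (add (Z ∨ X)):
                (Z ∨ X): β-rule — branch into Z  //  X.
                  branch 1.2.1.2.1 (add Z):
                    × closes — contains both Z and ¬Z.
                  branch 1.2.1.2.2 (add X):
                    × closes — contains both X and ¬X.
          branch 1.2.2 (add (¬V → (U → U))):
            ((W → Z) ∨ (Z ∨ X)): β-rule — branch into (W → Z)  //  (Z ∨ X).
              branch 1.2.2.1 (add (W → Z)):
                (¬V → (U → U)): β-rule — branch into ¬¬V  //  (U → U).
                  branch 1.2.2.1.1 (add ¬¬V):
                    (W → Z): β-rule — branch into ¬W  //  Z.
                      branch 1.2.2.1.1.1 (add ¬W):
                        × closes — contains both W and ¬W.
                      branch 1.2.2.1.1.2 (add Z):
                        × closes — contains both Z and ¬Z.
                  branch 1.2.2.1.2 (add (U → U)):
                    (W → Z): β-rule — branch into ¬W  //  Z.
                      branch 1.2.2.1.2.1 (add ¬W):
                        × closes — contains both W and ¬W.
                      branch 1.2.2.1.2.2 (add Z):
                        × closes — contains both Z and ¬Z.
              branch 1.2.2.2 (add (Z ∨ X)):
                (¬V → (U → U)): β-rule — branch into ¬¬V  //  (U → U).
                  branch 1.2.2.2.1 (add ¬¬V):
                    (Z ∨ X): β-rule — branch into Z  //  X.
                      branch 1.2.2.2.1.1 (add Z):
                        × closes — contains both Z and ¬Z.
                      branch 1.2.2.2.1.2 (add X):
                        × closes — contains both X and ¬X.
                  branch 1.2.2.2.2 (add (U → U)):
                    (Z ∨ X): β-rule — branch into Z  //  X.
                      branch 1.2.2.2.2.1 (add Z):
                        × closes — contains both Z and ¬Z.
                      branch 1.2.2.2.2.2 (add X):
                        × closes — contains both X and ¬X.
  branch 2 (add U):
    × closes — contains both U and ¬U.
All 22 branches close.
Every branch closed, so the negation is unsatisfiable and the formula is valid.

Valid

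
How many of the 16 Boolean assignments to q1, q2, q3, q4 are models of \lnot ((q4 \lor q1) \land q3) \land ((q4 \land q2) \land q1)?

Initial set: {(\lnot ((q4 \lor q1) \land q3) \land ((q4 \land q2) \land q1))}.
(\lnot ((q4 \lor q1) \land q3) \land ((q4 \land q2) \land q1)): α-rule — add \lnot ((q4 \lor q1) \land q3), ((q4 \land q2) \land q1).
((q4 \land q2) \land q1): α-rule — add (q4 \land q2), q1.
(q4 \land q2): α-rule — add q4, q2.
\lnot ((q4 \lor q1) \land q3): β-rule — branch into \lnot (q4 \lor q1)  //  \lnot q3.
  branch 1 (add \lnot (q4 \lor q1)):
    \lnot (q4 \lor q1): α-rule — add \lnot q4, \lnot q1.
    × closes — contains both q4 and \lnot q4.
  branch 2 (add \lnot q3):
    ○ open, literals {q1=T, q2=T, q3=F, q4=T}.
1 branch closed, 1 open.
Each open branch fixes some atoms; the unmentioned ones are free. Counting distinct full assignments: branch {q1=T, q2=T, q3=F, q4=T} (none free) contributes 1 new. Total: 1.

1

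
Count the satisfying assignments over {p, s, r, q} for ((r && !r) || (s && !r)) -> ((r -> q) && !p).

14

Initial set: {(((r && !r) || (s && !r)) -> ((r -> q) && !p))}.
(((r && !r) || (s && !r)) -> ((r -> q) && !p)): β-rule — branch into !((r && !r) || (s && !r))  //  ((r -> q) && !p).
  branch 1 (add !((r && !r) || (s && !r))):
    !((r && !r) || (s && !r)): α-rule — add !(r && !r), !(s && !r).
    !(r && !r): β-rule — branch into !r  //  !!r.
      branch 1.1 (add !r):
        !(s && !r): β-rule — branch into !s  //  !!r.
          branch 1.1.1 (add !s):
            ○ open, literals {r=0, s=0}.
          branch 1.1.2 (add !!r):
            × closes — contains both r and !r.
      branch 1.2 (add !!r):
        !(s && !r): β-rule — branch into !s  //  !!r.
          branch 1.2.1 (add !s):
            ○ open, literals {r=1, s=0}.
          branch 1.2.2 (add !!r):
            ○ open, literals {r=1}.
  branch 2 (add ((r -> q) && !p)):
    ((r -> q) && !p): α-rule — add (r -> q), !p.
    (r -> q): β-rule — branch into !r  //  q.
      branch 2.1 (add !r):
        ○ open, literals {p=0, r=0}.
      branch 2.2 (add q):
        ○ open, literals {p=0, q=1}.
1 branch closed, 5 open.
Each open branch fixes some atoms; the unmentioned ones are free. Counting distinct full assignments: branch {r=0, s=0} (p, q) contributes 4 new; branch {r=1, s=0} (p, q) contributes 4 new; branch {r=1} (p, s, q) contributes 4 new; branch {p=0, r=0} (s, q) contributes 2 new; branch {p=0, q=1} (s, r) contributes 0 new. Total: 14.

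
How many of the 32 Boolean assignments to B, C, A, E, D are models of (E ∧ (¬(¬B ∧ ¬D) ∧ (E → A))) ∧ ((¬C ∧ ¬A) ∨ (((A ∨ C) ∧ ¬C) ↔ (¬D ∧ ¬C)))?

4

Initial set: {((E ∧ (¬(¬B ∧ ¬D) ∧ (E → A))) ∧ ((¬C ∧ ¬A) ∨ (((A ∨ C) ∧ ¬C) ↔ (¬D ∧ ¬C))))}.
((E ∧ (¬(¬B ∧ ¬D) ∧ (E → A))) ∧ ((¬C ∧ ¬A) ∨ (((A ∨ C) ∧ ¬C) ↔ (¬D ∧ ¬C)))): α-rule — add (E ∧ (¬(¬B ∧ ¬D) ∧ (E → A))), ((¬C ∧ ¬A) ∨ (((A ∨ C) ∧ ¬C) ↔ (¬D ∧ ¬C))).
(E ∧ (¬(¬B ∧ ¬D) ∧ (E → A))): α-rule — add E, (¬(¬B ∧ ¬D) ∧ (E → A)).
(¬(¬B ∧ ¬D) ∧ (E → A)): α-rule — add ¬(¬B ∧ ¬D), (E → A).
((¬C ∧ ¬A) ∨ (((A ∨ C) ∧ ¬C) ↔ (¬D ∧ ¬C))): β-rule — branch into (¬C ∧ ¬A)  //  (((A ∨ C) ∧ ¬C) ↔ (¬D ∧ ¬C)).
  branch 1 (add (¬C ∧ ¬A)):
    (¬C ∧ ¬A): α-rule — add ¬C, ¬A.
    ¬(¬B ∧ ¬D): β-rule — branch into ¬¬B  //  ¬¬D.
      branch 1.1 (add ¬¬B):
        (E → A): β-rule — branch into ¬E  //  A.
          branch 1.1.1 (add ¬E):
            × closes — contains both E and ¬E.
          branch 1.1.2 (add A):
            × closes — contains both A and ¬A.
      branch 1.2 (add ¬¬D):
        (E → A): β-rule — branch into ¬E  //  A.
          branch 1.2.1 (add ¬E):
            × closes — contains both E and ¬E.
          branch 1.2.2 (add A):
            × closes — contains both A and ¬A.
  branch 2 (add (((A ∨ C) ∧ ¬C) ↔ (¬D ∧ ¬C))):
    ¬(¬B ∧ ¬D): β-rule — branch into ¬¬B  //  ¬¬D.
      branch 2.1 (add ¬¬B):
        (E → A): β-rule — branch into ¬E  //  A.
          branch 2.1.1 (add ¬E):
            × closes — contains both E and ¬E.
          branch 2.1.2 (add A):
            (((A ∨ C) ∧ ¬C) ↔ (¬D ∧ ¬C)): β-rule — branch into ((A ∨ C) ∧ ¬C), (¬D ∧ ¬C)  //  ¬((A ∨ C) ∧ ¬C), ¬(¬D ∧ ¬C).
              branch 2.1.2.1 (add ((A ∨ C) ∧ ¬C), (¬D ∧ ¬C)):
                ((A ∨ C) ∧ ¬C): α-rule — add (A ∨ C), ¬C.
                (¬D ∧ ¬C): α-rule — add ¬D, ¬C.
                (A ∨ C): β-rule — branch into A  //  C.
                  branch 2.1.2.1.1 (add A):
                    ○ open, literals {A=1, B=1, C=0, D=0, E=1}.
                  branch 2.1.2.1.2 (add C):
                    × closes — contains both C and ¬C.
              branch 2.1.2.2 (add ¬((A ∨ C) ∧ ¬C), ¬(¬D ∧ ¬C)):
                ¬((A ∨ C) ∧ ¬C): β-rule — branch into ¬(A ∨ C)  //  ¬¬C.
                  branch 2.1.2.2.1 (add ¬(A ∨ C)):
                    ¬(A ∨ C): α-rule — add ¬A, ¬C.
                    × closes — contains both A and ¬A.
                  branch 2.1.2.2.2 (add ¬¬C):
                    ¬(¬D ∧ ¬C): β-rule — branch into ¬¬D  //  ¬¬C.
                      branch 2.1.2.2.2.1 (add ¬¬D):
                        ○ open, literals {A=1, B=1, C=1, D=1, E=1}.
                      branch 2.1.2.2.2.2 (add ¬¬C):
                        ○ open, literals {A=1, B=1, C=1, E=1}.
      branch 2.2 (add ¬¬D):
        (E → A): β-rule — branch into ¬E  //  A.
          branch 2.2.1 (add ¬E):
            × closes — contains both E and ¬E.
          branch 2.2.2 (add A):
            (((A ∨ C) ∧ ¬C) ↔ (¬D ∧ ¬C)): β-rule — branch into ((A ∨ C) ∧ ¬C), (¬D ∧ ¬C)  //  ¬((A ∨ C) ∧ ¬C), ¬(¬D ∧ ¬C).
              branch 2.2.2.1 (add ((A ∨ C) ∧ ¬C), (¬D ∧ ¬C)):
                ((A ∨ C) ∧ ¬C): α-rule — add (A ∨ C), ¬C.
                (¬D ∧ ¬C): α-rule — add ¬D, ¬C.
                × closes — contains both D and ¬D.
              branch 2.2.2.2 (add ¬((A ∨ C) ∧ ¬C), ¬(¬D ∧ ¬C)):
                ¬((A ∨ C) ∧ ¬C): β-rule — branch into ¬(A ∨ C)  //  ¬¬C.
                  branch 2.2.2.2.1 (add ¬(A ∨ C)):
                    ¬(A ∨ C): α-rule — add ¬A, ¬C.
                    × closes — contains both A and ¬A.
                  branch 2.2.2.2.2 (add ¬¬C):
                    ¬(¬D ∧ ¬C): β-rule — branch into ¬¬D  //  ¬¬C.
                      branch 2.2.2.2.2.1 (add ¬¬D):
                        ○ open, literals {A=1, C=1, D=1, E=1}.
                      branch 2.2.2.2.2.2 (add ¬¬C):
                        ○ open, literals {A=1, C=1, D=1, E=1}.
10 branches closed, 5 open.
Each open branch fixes some atoms; the unmentioned ones are free. Counting distinct full assignments: branch {A=1, B=1, C=0, D=0, E=1} (none free) contributes 1 new; branch {A=1, B=1, C=1, D=1, E=1} (none free) contributes 1 new; branch {A=1, B=1, C=1, E=1} (D) contributes 1 new; branch {A=1, C=1, D=1, E=1} (B) contributes 1 new; branch {A=1, C=1, D=1, E=1} (B) contributes 0 new. Total: 4.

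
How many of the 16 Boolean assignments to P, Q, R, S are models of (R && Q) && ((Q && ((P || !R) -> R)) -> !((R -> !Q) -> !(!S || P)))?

0

Initial set: {((R && Q) && ((Q && ((P || !R) -> R)) -> !((R -> !Q) -> !(!S || P))))}.
((R && Q) && ((Q && ((P || !R) -> R)) -> !((R -> !Q) -> !(!S || P)))): α-rule — add (R && Q), ((Q && ((P || !R) -> R)) -> !((R -> !Q) -> !(!S || P))).
(R && Q): α-rule — add R, Q.
((Q && ((P || !R) -> R)) -> !((R -> !Q) -> !(!S || P))): β-rule — branch into !(Q && ((P || !R) -> R))  //  !((R -> !Q) -> !(!S || P)).
  branch 1 (add !(Q && ((P || !R) -> R))):
    !(Q && ((P || !R) -> R)): β-rule — branch into !Q  //  !((P || !R) -> R).
      branch 1.1 (add !Q):
        × closes — contains both Q and !Q.
      branch 1.2 (add !((P || !R) -> R)):
        !((P || !R) -> R): α-rule — add (P || !R), !R.
        × closes — contains both R and !R.
  branch 2 (add !((R -> !Q) -> !(!S || P))):
    !((R -> !Q) -> !(!S || P)): α-rule — add (R -> !Q), !!(!S || P).
    (R -> !Q): β-rule — branch into !R  //  !Q.
      branch 2.1 (add !R):
        × closes — contains both R and !R.
      branch 2.2 (add !Q):
        × closes — contains both Q and !Q.
All 4 branches close.
No open branches: the formula has 0 satisfying assignments.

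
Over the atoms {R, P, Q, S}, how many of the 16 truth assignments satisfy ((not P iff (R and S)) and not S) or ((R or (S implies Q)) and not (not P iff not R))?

9

Initial set: {T (((not P iff (R and S)) and not S) or ((R or (S implies Q)) and not (not P iff not R)))}.
T (((not P iff (R and S)) and not S) or ((R or (S implies Q)) and not (not P iff not R))): β-rule — branch into T ((not P iff (R and S)) and not S)  //  T ((R or (S implies Q)) and not (not P iff not R)).
  branch 1 (add T ((not P iff (R and S)) and not S)):
    T ((not P iff (R and S)) and not S): α-rule — add T (not P iff (R and S)), T not S.
    T (not P iff (R and S)): β-rule — branch into T not P, T (R and S)  //  F not P, F (R and S).
      branch 1.1 (add T not P, T (R and S)):
        T (R and S): α-rule — add T R, T S.
        × closes — contains both S and not S.
      branch 1.2 (add F not P, F (R and S)):
        F (R and S): β-rule — branch into F R  //  F S.
          branch 1.2.1 (add F R):
            ○ open, literals {P=1, R=0, S=0}.
          branch 1.2.2 (add F S):
            ○ open, literals {P=1, S=0}.
  branch 2 (add T ((R or (S implies Q)) and not (not P iff not R))):
    T ((R or (S implies Q)) and not (not P iff not R)): α-rule — add T (R or (S implies Q)), T not (not P iff not R).
    T (R or (S implies Q)): β-rule — branch into T R  //  T (S implies Q).
      branch 2.1 (add T R):
        T not (not P iff not R): β-rule — branch into T not P, F not R  //  F not P, T not R.
          branch 2.1.1 (add T not P, F not R):
            ○ open, literals {P=0, R=1}.
          branch 2.1.2 (add F not P, T not R):
            × closes — contains both R and not R.
      branch 2.2 (add T (S implies Q)):
        T not (not P iff not R): β-rule — branch into T not P, F not R  //  F not P, T not R.
          branch 2.2.1 (add T not P, F not R):
            T (S implies Q): β-rule — branch into F S  //  T Q.
              branch 2.2.1.1 (add F S):
                ○ open, literals {P=0, R=1, S=0}.
              branch 2.2.1.2 (add T Q):
                ○ open, literals {P=0, Q=1, R=1}.
          branch 2.2.2 (add F not P, T not R):
            T (S implies Q): β-rule — branch into F S  //  T Q.
              branch 2.2.2.1 (add F S):
                ○ open, literals {P=1, R=0, S=0}.
              branch 2.2.2.2 (add T Q):
                ○ open, literals {P=1, Q=1, R=0}.
2 branches closed, 7 open.
Each open branch fixes some atoms; the unmentioned ones are free. Counting distinct full assignments: branch {P=1, R=0, S=0} (Q) contributes 2 new; branch {P=1, S=0} (R, Q) contributes 2 new; branch {P=0, R=1} (Q, S) contributes 4 new; branch {P=0, R=1, S=0} (Q) contributes 0 new; branch {P=0, Q=1, R=1} (S) contributes 0 new; branch {P=1, R=0, S=0} (Q) contributes 0 new; branch {P=1, Q=1, R=0} (S) contributes 1 new. Total: 9.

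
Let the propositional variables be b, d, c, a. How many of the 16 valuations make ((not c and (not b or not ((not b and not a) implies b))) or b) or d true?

14

Initial set: {(((not c and (not b or not ((not b and not a) implies b))) or b) or d)}.
(((not c and (not b or not ((not b and not a) implies b))) or b) or d): β-rule — branch into ((not c and (not b or not ((not b and not a) implies b))) or b)  //  d.
  branch 1 (add ((not c and (not b or not ((not b and not a) implies b))) or b)):
    ((not c and (not b or not ((not b and not a) implies b))) or b): β-rule — branch into (not c and (not b or not ((not b and not a) implies b)))  //  b.
      branch 1.1 (add (not c and (not b or not ((not b and not a) implies b)))):
        (not c and (not b or not ((not b and not a) implies b))): α-rule — add not c, (not b or not ((not b and not a) implies b)).
        (not b or not ((not b and not a) implies b)): β-rule — branch into not b  //  not ((not b and not a) implies b).
          branch 1.1.1 (add not b):
            ○ open, literals {b=F, c=F}.
          branch 1.1.2 (add not ((not b and not a) implies b)):
            not ((not b and not a) implies b): α-rule — add (not b and not a), not b.
            (not b and not a): α-rule — add not b, not a.
            ○ open, literals {a=F, b=F, c=F}.
      branch 1.2 (add b):
        ○ open, literals {b=T}.
  branch 2 (add d):
    ○ open, literals {d=T}.
0 branches closed, 4 open.
Each open branch fixes some atoms; the unmentioned ones are free. Counting distinct full assignments: branch {b=F, c=F} (d, a) contributes 4 new; branch {a=F, b=F, c=F} (d) contributes 0 new; branch {b=T} (d, c, a) contributes 8 new; branch {d=T} (b, c, a) contributes 2 new. Total: 14.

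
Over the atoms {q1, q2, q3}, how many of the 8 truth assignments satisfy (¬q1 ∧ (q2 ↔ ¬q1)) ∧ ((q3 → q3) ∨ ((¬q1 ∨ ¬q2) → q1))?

Initial set: {((¬q1 ∧ (q2 ↔ ¬q1)) ∧ ((q3 → q3) ∨ ((¬q1 ∨ ¬q2) → q1)))}.
((¬q1 ∧ (q2 ↔ ¬q1)) ∧ ((q3 → q3) ∨ ((¬q1 ∨ ¬q2) → q1))): α-rule — add (¬q1 ∧ (q2 ↔ ¬q1)), ((q3 → q3) ∨ ((¬q1 ∨ ¬q2) → q1)).
(¬q1 ∧ (q2 ↔ ¬q1)): α-rule — add ¬q1, (q2 ↔ ¬q1).
((q3 → q3) ∨ ((¬q1 ∨ ¬q2) → q1)): β-rule — branch into (q3 → q3)  //  ((¬q1 ∨ ¬q2) → q1).
  branch 1 (add (q3 → q3)):
    (q2 ↔ ¬q1): β-rule — branch into q2, ¬q1  //  ¬q2, ¬¬q1.
      branch 1.1 (add q2, ¬q1):
        (q3 → q3): β-rule — branch into ¬q3  //  q3.
          branch 1.1.1 (add ¬q3):
            ○ open, literals {q1=false, q2=true, q3=false}.
          branch 1.1.2 (add q3):
            ○ open, literals {q1=false, q2=true, q3=true}.
      branch 1.2 (add ¬q2, ¬¬q1):
        × closes — contains both q1 and ¬q1.
  branch 2 (add ((¬q1 ∨ ¬q2) → q1)):
    (q2 ↔ ¬q1): β-rule — branch into q2, ¬q1  //  ¬q2, ¬¬q1.
      branch 2.1 (add q2, ¬q1):
        ((¬q1 ∨ ¬q2) → q1): β-rule — branch into ¬(¬q1 ∨ ¬q2)  //  q1.
          branch 2.1.1 (add ¬(¬q1 ∨ ¬q2)):
            ¬(¬q1 ∨ ¬q2): α-rule — add ¬¬q1, ¬¬q2.
            × closes — contains both q1 and ¬q1.
          branch 2.1.2 (add q1):
            × closes — contains both q1 and ¬q1.
      branch 2.2 (add ¬q2, ¬¬q1):
        × closes — contains both q1 and ¬q1.
4 branches closed, 2 open.
Each open branch fixes some atoms; the unmentioned ones are free. Counting distinct full assignments: branch {q1=false, q2=true, q3=false} (none free) contributes 1 new; branch {q1=false, q2=true, q3=true} (none free) contributes 1 new. Total: 2.

2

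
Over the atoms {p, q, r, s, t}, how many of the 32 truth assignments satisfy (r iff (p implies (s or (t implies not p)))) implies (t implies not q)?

Initial set: {((r iff (p implies (s or (t implies not p)))) implies (t implies not q))}.
((r iff (p implies (s or (t implies not p)))) implies (t implies not q)): β-rule — branch into not (r iff (p implies (s or (t implies not p))))  //  (t implies not q).
  branch 1 (add not (r iff (p implies (s or (t implies not p))))):
    not (r iff (p implies (s or (t implies not p)))): β-rule — branch into r, not (p implies (s or (t implies not p)))  //  not r, (p implies (s or (t implies not p))).
      branch 1.1 (add r, not (p implies (s or (t implies not p)))):
        not (p implies (s or (t implies not p))): α-rule — add p, not (s or (t implies not p)).
        not (s or (t implies not p)): α-rule — add not s, not (t implies not p).
        not (t implies not p): α-rule — add t, not not p.
        ○ open, literals {p=T, r=T, s=F, t=T}.
      branch 1.2 (add not r, (p implies (s or (t implies not p)))):
        (p implies (s or (t implies not p))): β-rule — branch into not p  //  (s or (t implies not p)).
          branch 1.2.1 (add not p):
            ○ open, literals {p=F, r=F}.
          branch 1.2.2 (add (s or (t implies not p))):
            (s or (t implies not p)): β-rule — branch into s  //  (t implies not p).
              branch 1.2.2.1 (add s):
                ○ open, literals {r=F, s=T}.
              branch 1.2.2.2 (add (t implies not p)):
                (t implies not p): β-rule — branch into not t  //  not p.
                  branch 1.2.2.2.1 (add not t):
                    ○ open, literals {r=F, t=F}.
                  branch 1.2.2.2.2 (add not p):
                    ○ open, literals {p=F, r=F}.
  branch 2 (add (t implies not q)):
    (t implies not q): β-rule — branch into not t  //  not q.
      branch 2.1 (add not t):
        ○ open, literals {t=F}.
      branch 2.2 (add not q):
        ○ open, literals {q=F}.
0 branches closed, 7 open.
Each open branch fixes some atoms; the unmentioned ones are free. Counting distinct full assignments: branch {p=T, r=T, s=F, t=T} (q) contributes 2 new; branch {p=F, r=F} (q, s, t) contributes 8 new; branch {r=F, s=T} (p, q, t) contributes 4 new; branch {r=F, t=F} (p, q, s) contributes 2 new; branch {p=F, r=F} (q, s, t) contributes 0 new; branch {t=F} (p, q, r, s) contributes 8 new; branch {q=F} (p, r, s, t) contributes 4 new. Total: 28.

28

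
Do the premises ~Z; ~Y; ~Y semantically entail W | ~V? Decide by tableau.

No

Initial set: {~Z; ~Y; ~Y; ~(W | ~V)}.
~(W | ~V): α-rule — add ~W, ~~V.
○ open, literals {V=T, W=F, Y=F, Z=F}.
0 branches closed, 1 open.
An open branch gives a countermodel: V=T, W=F, Y=F, Z=F (unmentioned atoms arbitrary); the premises hold there but the conclusion fails.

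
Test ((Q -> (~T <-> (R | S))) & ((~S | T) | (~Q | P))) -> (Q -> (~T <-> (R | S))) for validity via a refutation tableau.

Assume the negation and expand:
Initial set: {~(((Q -> (~T <-> (R | S))) & ((~S | T) | (~Q | P))) -> (Q -> (~T <-> (R | S))))}.
~(((Q -> (~T <-> (R | S))) & ((~S | T) | (~Q | P))) -> (Q -> (~T <-> (R | S)))): α-rule — add ((Q -> (~T <-> (R | S))) & ((~S | T) | (~Q | P))), ~(Q -> (~T <-> (R | S))).
((Q -> (~T <-> (R | S))) & ((~S | T) | (~Q | P))): α-rule — add (Q -> (~T <-> (R | S))), ((~S | T) | (~Q | P)).
~(Q -> (~T <-> (R | S))): α-rule — add Q, ~(~T <-> (R | S)).
(Q -> (~T <-> (R | S))): β-rule — branch into ~Q  //  (~T <-> (R | S)).
  branch 1 (add ~Q):
    × closes — contains both Q and ~Q.
  branch 2 (add (~T <-> (R | S))):
    ((~S | T) | (~Q | P)): β-rule — branch into (~S | T)  //  (~Q | P).
      branch 2.1 (add (~S | T)):
        ~(~T <-> (R | S)): β-rule — branch into ~T, ~(R | S)  //  ~~T, (R | S).
          branch 2.1.1 (add ~T, ~(R | S)):
            ~(R | S): α-rule — add ~R, ~S.
            (~T <-> (R | S)): β-rule — branch into ~T, (R | S)  //  ~~T, ~(R | S).
              branch 2.1.1.1 (add ~T, (R | S)):
                (~S | T): β-rule — branch into ~S  //  T.
                  branch 2.1.1.1.1 (add ~S):
                    (R | S): β-rule — branch into R  //  S.
                      branch 2.1.1.1.1.1 (add R):
                        × closes — contains both R and ~R.
                      branch 2.1.1.1.1.2 (add S):
                        × closes — contains both S and ~S.
                  branch 2.1.1.1.2 (add T):
                    × closes — contains both T and ~T.
              branch 2.1.1.2 (add ~~T, ~(R | S)):
                × closes — contains both T and ~T.
          branch 2.1.2 (add ~~T, (R | S)):
            (~T <-> (R | S)): β-rule — branch into ~T, (R | S)  //  ~~T, ~(R | S).
              branch 2.1.2.1 (add ~T, (R | S)):
                × closes — contains both T and ~T.
              branch 2.1.2.2 (add ~~T, ~(R | S)):
                ~(R | S): α-rule — add ~R, ~S.
                (~S | T): β-rule — branch into ~S  //  T.
                  branch 2.1.2.2.1 (add ~S):
                    (R | S): β-rule — branch into R  //  S.
                      branch 2.1.2.2.1.1 (add R):
                        × closes — contains both R and ~R.
                      branch 2.1.2.2.1.2 (add S):
                        × closes — contains both S and ~S.
                  branch 2.1.2.2.2 (add T):
                    (R | S): β-rule — branch into R  //  S.
                      branch 2.1.2.2.2.1 (add R):
                        × closes — contains both R and ~R.
                      branch 2.1.2.2.2.2 (add S):
                        × closes — contains both S and ~S.
      branch 2.2 (add (~Q | P)):
        ~(~T <-> (R | S)): β-rule — branch into ~T, ~(R | S)  //  ~~T, (R | S).
          branch 2.2.1 (add ~T, ~(R | S)):
            ~(R | S): α-rule — add ~R, ~S.
            (~T <-> (R | S)): β-rule — branch into ~T, (R | S)  //  ~~T, ~(R | S).
              branch 2.2.1.1 (add ~T, (R | S)):
                (~Q | P): β-rule — branch into ~Q  //  P.
                  branch 2.2.1.1.1 (add ~Q):
                    × closes — contains both Q and ~Q.
                  branch 2.2.1.1.2 (add P):
                    (R | S): β-rule — branch into R  //  S.
                      branch 2.2.1.1.2.1 (add R):
                        × closes — contains both R and ~R.
                      branch 2.2.1.1.2.2 (add S):
                        × closes — contains both S and ~S.
              branch 2.2.1.2 (add ~~T, ~(R | S)):
                × closes — contains both T and ~T.
          branch 2.2.2 (add ~~T, (R | S)):
            (~T <-> (R | S)): β-rule — branch into ~T, (R | S)  //  ~~T, ~(R | S).
              branch 2.2.2.1 (add ~T, (R | S)):
                × closes — contains both T and ~T.
              branch 2.2.2.2 (add ~~T, ~(R | S)):
                ~(R | S): α-rule — add ~R, ~S.
                (~Q | P): β-rule — branch into ~Q  //  P.
                  branch 2.2.2.2.1 (add ~Q):
                    × closes — contains both Q and ~Q.
                  branch 2.2.2.2.2 (add P):
                    (R | S): β-rule — branch into R  //  S.
                      branch 2.2.2.2.2.1 (add R):
                        × closes — contains both R and ~R.
                      branch 2.2.2.2.2.2 (add S):
                        × closes — contains both S and ~S.
All 18 branches close.
Every branch closed, so the negation is unsatisfiable and the formula is valid.

Valid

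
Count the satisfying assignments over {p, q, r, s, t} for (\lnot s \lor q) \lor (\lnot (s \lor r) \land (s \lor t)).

Initial set: {((\lnot s \lor q) \lor (\lnot (s \lor r) \land (s \lor t)))}.
((\lnot s \lor q) \lor (\lnot (s \lor r) \land (s \lor t))): β-rule — branch into (\lnot s \lor q)  //  (\lnot (s \lor r) \land (s \lor t)).
  branch 1 (add (\lnot s \lor q)):
    (\lnot s \lor q): β-rule — branch into \lnot s  //  q.
      branch 1.1 (add \lnot s):
        ○ open, literals {s=false}.
      branch 1.2 (add q):
        ○ open, literals {q=true}.
  branch 2 (add (\lnot (s \lor r) \land (s \lor t))):
    (\lnot (s \lor r) \land (s \lor t)): α-rule — add \lnot (s \lor r), (s \lor t).
    \lnot (s \lor r): α-rule — add \lnot s, \lnot r.
    (s \lor t): β-rule — branch into s  //  t.
      branch 2.1 (add s):
        × closes — contains both s and \lnot s.
      branch 2.2 (add t):
        ○ open, literals {r=false, s=false, t=true}.
1 branch closed, 3 open.
Each open branch fixes some atoms; the unmentioned ones are free. Counting distinct full assignments: branch {s=false} (p, q, r, t) contributes 16 new; branch {q=true} (p, r, s, t) contributes 8 new; branch {r=false, s=false, t=true} (p, q) contributes 0 new. Total: 24.

24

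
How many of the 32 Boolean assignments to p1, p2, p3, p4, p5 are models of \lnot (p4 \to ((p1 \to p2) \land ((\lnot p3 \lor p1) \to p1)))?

Initial set: {\lnot (p4 \to ((p1 \to p2) \land ((\lnot p3 \lor p1) \to p1)))}.
\lnot (p4 \to ((p1 \to p2) \land ((\lnot p3 \lor p1) \to p1))): α-rule — add p4, \lnot ((p1 \to p2) \land ((\lnot p3 \lor p1) \to p1)).
\lnot ((p1 \to p2) \land ((\lnot p3 \lor p1) \to p1)): β-rule — branch into \lnot (p1 \to p2)  //  \lnot ((\lnot p3 \lor p1) \to p1).
  branch 1 (add \lnot (p1 \to p2)):
    \lnot (p1 \to p2): α-rule — add p1, \lnot p2.
    ○ open, literals {p1=T, p2=F, p4=T}.
  branch 2 (add \lnot ((\lnot p3 \lor p1) \to p1)):
    \lnot ((\lnot p3 \lor p1) \to p1): α-rule — add (\lnot p3 \lor p1), \lnot p1.
    (\lnot p3 \lor p1): β-rule — branch into \lnot p3  //  p1.
      branch 2.1 (add \lnot p3):
        ○ open, literals {p1=F, p3=F, p4=T}.
      branch 2.2 (add p1):
        × closes — contains both p1 and \lnot p1.
1 branch closed, 2 open.
Each open branch fixes some atoms; the unmentioned ones are free. Counting distinct full assignments: branch {p1=T, p2=F, p4=T} (p3, p5) contributes 4 new; branch {p1=F, p3=F, p4=T} (p2, p5) contributes 4 new. Total: 8.

8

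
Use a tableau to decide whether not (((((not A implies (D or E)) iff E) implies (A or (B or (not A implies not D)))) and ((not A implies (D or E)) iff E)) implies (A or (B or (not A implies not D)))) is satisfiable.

Initial set: {not (((((not A implies (D or E)) iff E) implies (A or (B or (not A implies not D)))) and ((not A implies (D or E)) iff E)) implies (A or (B or (not A implies not D))))}.
not (((((not A implies (D or E)) iff E) implies (A or (B or (not A implies not D)))) and ((not A implies (D or E)) iff E)) implies (A or (B or (not A implies not D)))): α-rule — add ((((not A implies (D or E)) iff E) implies (A or (B or (not A implies not D)))) and ((not A implies (D or E)) iff E)), not (A or (B or (not A implies not D))).
((((not A implies (D or E)) iff E) implies (A or (B or (not A implies not D)))) and ((not A implies (D or E)) iff E)): α-rule — add (((not A implies (D or E)) iff E) implies (A or (B or (not A implies not D)))), ((not A implies (D or E)) iff E).
not (A or (B or (not A implies not D))): α-rule — add not A, not (B or (not A implies not D)).
not (B or (not A implies not D)): α-rule — add not B, not (not A implies not D).
not (not A implies not D): α-rule — add not A, not not D.
(((not A implies (D or E)) iff E) implies (A or (B or (not A implies not D)))): β-rule — branch into not ((not A implies (D or E)) iff E)  //  (A or (B or (not A implies not D))).
  branch 1 (add not ((not A implies (D or E)) iff E)):
    ((not A implies (D or E)) iff E): β-rule — branch into (not A implies (D or E)), E  //  not (not A implies (D or E)), not E.
      branch 1.1 (add (not A implies (D or E)), E):
        not ((not A implies (D or E)) iff E): β-rule — branch into (not A implies (D or E)), not E  //  not (not A implies (D or E)), E.
          branch 1.1.1 (add (not A implies (D or E)), not E):
            × closes — contains both E and not E.
          branch 1.1.2 (add not (not A implies (D or E)), E):
            not (not A implies (D or E)): α-rule — add not A, not (D or E).
            not (D or E): α-rule — add not D, not E.
            × closes — contains both D and not D.
      branch 1.2 (add not (not A implies (D or E)), not E):
        not (not A implies (D or E)): α-rule — add not A, not (D or E).
        not (D or E): α-rule — add not D, not E.
        × closes — contains both D and not D.
  branch 2 (add (A or (B or (not A implies not D)))):
    ((not A implies (D or E)) iff E): β-rule — branch into (not A implies (D or E)), E  //  not (not A implies (D or E)), not E.
      branch 2.1 (add (not A implies (D or E)), E):
        (A or (B or (not A implies not D))): β-rule — branch into A  //  (B or (not A implies not D)).
          branch 2.1.1 (add A):
            × closes — contains both A and not A.
          branch 2.1.2 (add (B or (not A implies not D))):
            (not A implies (D or E)): β-rule — branch into not not A  //  (D or E).
              branch 2.1.2.1 (add not not A):
                × closes — contains both A and not A.
              branch 2.1.2.2 (add (D or E)):
                (B or (not A implies not D)): β-rule — branch into B  //  (not A implies not D).
                  branch 2.1.2.2.1 (add B):
                    × closes — contains both B and not B.
                  branch 2.1.2.2.2 (add (not A implies not D)):
                    (D or E): β-rule — branch into D  //  E.
                      branch 2.1.2.2.2.1 (add D):
                        (not A implies not D): β-rule — branch into not not A  //  not D.
                          branch 2.1.2.2.2.1.1 (add not not A):
                            × closes — contains both A and not A.
                          branch 2.1.2.2.2.1.2 (add not D):
                            × closes — contains both D and not D.
                      branch 2.1.2.2.2.2 (add E):
                        (not A implies not D): β-rule — branch into not not A  //  not D.
                          branch 2.1.2.2.2.2.1 (add not not A):
                            × closes — contains both A and not A.
                          branch 2.1.2.2.2.2.2 (add not D):
                            × closes — contains both D and not D.
      branch 2.2 (add not (not A implies (D or E)), not E):
        not (not A implies (D or E)): α-rule — add not A, not (D or E).
        not (D or E): α-rule — add not D, not E.
        × closes — contains both D and not D.
All 11 branches close.
Every branch closed; the formula is unsatisfiable.

Unsatisfiable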